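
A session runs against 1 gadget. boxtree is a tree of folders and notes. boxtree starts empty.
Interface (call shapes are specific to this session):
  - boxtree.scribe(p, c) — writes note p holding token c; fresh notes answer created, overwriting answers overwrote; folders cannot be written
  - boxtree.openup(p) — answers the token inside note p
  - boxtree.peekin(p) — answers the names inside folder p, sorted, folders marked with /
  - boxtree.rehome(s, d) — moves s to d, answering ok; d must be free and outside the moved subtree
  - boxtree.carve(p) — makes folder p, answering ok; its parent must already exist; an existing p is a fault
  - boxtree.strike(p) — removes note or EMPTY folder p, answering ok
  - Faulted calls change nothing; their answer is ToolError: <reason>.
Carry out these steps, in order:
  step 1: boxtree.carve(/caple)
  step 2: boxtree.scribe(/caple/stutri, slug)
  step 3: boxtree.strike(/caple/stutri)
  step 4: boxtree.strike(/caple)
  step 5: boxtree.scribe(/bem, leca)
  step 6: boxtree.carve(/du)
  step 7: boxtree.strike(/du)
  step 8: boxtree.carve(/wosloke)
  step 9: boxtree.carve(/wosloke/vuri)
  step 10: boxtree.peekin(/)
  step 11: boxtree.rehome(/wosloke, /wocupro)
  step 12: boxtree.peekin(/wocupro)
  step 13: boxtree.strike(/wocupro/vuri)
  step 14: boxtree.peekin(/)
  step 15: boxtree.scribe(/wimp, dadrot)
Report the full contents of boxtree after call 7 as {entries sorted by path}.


Answer: {bem=leca}

Derivation:
[in] boxtree.carve /caple
:: ok
[in] boxtree.scribe /caple/stutri slug
:: created
[in] boxtree.strike /caple/stutri
:: ok
[in] boxtree.strike /caple
:: ok
[in] boxtree.scribe /bem leca
:: created
[in] boxtree.carve /du
:: ok
[in] boxtree.strike /du
:: ok
[in] boxtree.carve /wosloke
:: ok
[in] boxtree.carve /wosloke/vuri
:: ok
[in] boxtree.peekin /
:: [bem, wosloke/]
[in] boxtree.rehome /wosloke /wocupro
:: ok
[in] boxtree.peekin /wocupro
:: [vuri/]
[in] boxtree.strike /wocupro/vuri
:: ok
[in] boxtree.peekin /
:: [bem, wocupro/]
[in] boxtree.scribe /wimp dadrot
:: created


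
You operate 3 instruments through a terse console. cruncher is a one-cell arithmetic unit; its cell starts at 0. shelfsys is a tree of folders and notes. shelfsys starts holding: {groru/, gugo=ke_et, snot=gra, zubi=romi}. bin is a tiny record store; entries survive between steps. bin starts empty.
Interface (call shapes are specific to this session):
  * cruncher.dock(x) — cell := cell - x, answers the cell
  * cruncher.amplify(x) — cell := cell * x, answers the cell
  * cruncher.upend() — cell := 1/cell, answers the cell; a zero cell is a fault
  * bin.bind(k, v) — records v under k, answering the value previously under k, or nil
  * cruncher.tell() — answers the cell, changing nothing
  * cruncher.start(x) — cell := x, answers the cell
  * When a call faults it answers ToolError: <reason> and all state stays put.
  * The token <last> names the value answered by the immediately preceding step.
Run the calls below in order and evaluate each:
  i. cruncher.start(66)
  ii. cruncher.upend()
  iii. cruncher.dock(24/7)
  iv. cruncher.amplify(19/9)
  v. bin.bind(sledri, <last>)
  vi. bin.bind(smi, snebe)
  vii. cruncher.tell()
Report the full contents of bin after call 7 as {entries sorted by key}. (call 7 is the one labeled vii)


Answer: {sledri=-29963/4158, smi=snebe}

Derivation:
→ cruncher.start(x: 66)
← 66
→ cruncher.upend()
← 1/66
→ cruncher.dock(x: 24/7)
← -1577/462
→ cruncher.amplify(x: 19/9)
← -29963/4158
→ bin.bind(k: sledri, v: <last>)
← nil
→ bin.bind(k: smi, v: snebe)
← nil
→ cruncher.tell()
← -29963/4158


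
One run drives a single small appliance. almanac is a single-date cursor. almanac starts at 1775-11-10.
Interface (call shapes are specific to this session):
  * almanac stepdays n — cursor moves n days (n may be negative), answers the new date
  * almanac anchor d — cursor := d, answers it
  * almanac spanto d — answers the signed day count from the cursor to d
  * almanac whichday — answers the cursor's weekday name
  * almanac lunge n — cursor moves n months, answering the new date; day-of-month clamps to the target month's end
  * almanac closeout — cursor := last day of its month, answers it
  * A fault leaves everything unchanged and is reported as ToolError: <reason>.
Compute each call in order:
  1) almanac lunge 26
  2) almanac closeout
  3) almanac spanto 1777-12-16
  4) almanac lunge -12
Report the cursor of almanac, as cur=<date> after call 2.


I run almanac lunge passing n='26', which returns 1778-01-10.
Then almanac closeout(), and observe 1778-01-31.
Then almanac spanto passing d='1777-12-16', yielding -46.
I call almanac lunge passing n='-12', and observe 1777-01-31.

Answer: cur=1778-01-31


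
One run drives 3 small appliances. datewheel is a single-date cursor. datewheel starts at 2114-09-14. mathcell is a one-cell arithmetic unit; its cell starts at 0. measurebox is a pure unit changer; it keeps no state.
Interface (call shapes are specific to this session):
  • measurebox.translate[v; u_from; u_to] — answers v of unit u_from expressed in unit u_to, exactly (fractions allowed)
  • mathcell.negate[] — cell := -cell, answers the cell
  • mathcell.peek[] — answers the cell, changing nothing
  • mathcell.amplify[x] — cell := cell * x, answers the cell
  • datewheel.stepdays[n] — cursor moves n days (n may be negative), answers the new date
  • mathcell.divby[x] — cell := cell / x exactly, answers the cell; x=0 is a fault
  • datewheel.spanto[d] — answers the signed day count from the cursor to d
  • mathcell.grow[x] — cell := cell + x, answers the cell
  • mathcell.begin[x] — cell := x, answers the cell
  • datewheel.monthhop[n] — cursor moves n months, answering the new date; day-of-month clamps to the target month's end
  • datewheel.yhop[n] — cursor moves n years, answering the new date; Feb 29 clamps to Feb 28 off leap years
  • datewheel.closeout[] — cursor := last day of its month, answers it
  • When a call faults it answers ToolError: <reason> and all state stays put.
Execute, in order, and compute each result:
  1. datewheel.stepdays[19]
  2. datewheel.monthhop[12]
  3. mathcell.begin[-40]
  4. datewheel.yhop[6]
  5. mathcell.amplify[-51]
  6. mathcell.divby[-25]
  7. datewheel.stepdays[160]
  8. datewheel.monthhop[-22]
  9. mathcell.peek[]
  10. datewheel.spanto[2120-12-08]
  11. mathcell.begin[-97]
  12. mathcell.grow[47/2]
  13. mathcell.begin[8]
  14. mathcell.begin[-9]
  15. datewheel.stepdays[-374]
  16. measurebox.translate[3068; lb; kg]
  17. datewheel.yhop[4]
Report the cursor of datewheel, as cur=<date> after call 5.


>>> datewheel.stepdays 19
[out] 2114-10-03
>>> datewheel.monthhop 12
[out] 2115-10-03
>>> mathcell.begin -40
[out] -40
>>> datewheel.yhop 6
[out] 2121-10-03
>>> mathcell.amplify -51
[out] 2040
>>> mathcell.divby -25
[out] -408/5
>>> datewheel.stepdays 160
[out] 2122-03-12
>>> datewheel.monthhop -22
[out] 2120-05-12
>>> mathcell.peek
[out] -408/5
>>> datewheel.spanto 2120-12-08
[out] 210
>>> mathcell.begin -97
[out] -97
>>> mathcell.grow 47/2
[out] -147/2
>>> mathcell.begin 8
[out] 8
>>> mathcell.begin -9
[out] -9
>>> datewheel.stepdays -374
[out] 2119-05-04
>>> measurebox.translate 3068 lb kg
[out] 34790534779/25000000
>>> datewheel.yhop 4
[out] 2123-05-04

Answer: cur=2121-10-03


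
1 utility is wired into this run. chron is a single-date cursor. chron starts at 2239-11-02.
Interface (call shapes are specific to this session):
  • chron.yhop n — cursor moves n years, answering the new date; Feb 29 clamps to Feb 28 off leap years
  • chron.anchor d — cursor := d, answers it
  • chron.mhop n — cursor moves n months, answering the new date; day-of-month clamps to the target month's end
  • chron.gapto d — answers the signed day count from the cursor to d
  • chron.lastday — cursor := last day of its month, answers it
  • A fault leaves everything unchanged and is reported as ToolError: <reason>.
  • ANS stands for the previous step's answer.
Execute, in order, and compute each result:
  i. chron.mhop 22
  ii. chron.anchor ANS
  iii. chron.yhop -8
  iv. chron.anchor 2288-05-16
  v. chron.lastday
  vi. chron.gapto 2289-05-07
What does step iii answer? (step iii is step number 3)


Answer: 2233-09-02

Derivation:
Invoking mhop passing n=22, yielding 2241-09-02.
I run anchor passing d=ANS: 2241-09-02.
I use yhop passing n=-8, — result: 2233-09-02.
I run anchor passing d=2288-05-16, — result: 2288-05-16.
I run lastday(), which returns 2288-05-31.
I run gapto passing d=2289-05-07, and get 341.


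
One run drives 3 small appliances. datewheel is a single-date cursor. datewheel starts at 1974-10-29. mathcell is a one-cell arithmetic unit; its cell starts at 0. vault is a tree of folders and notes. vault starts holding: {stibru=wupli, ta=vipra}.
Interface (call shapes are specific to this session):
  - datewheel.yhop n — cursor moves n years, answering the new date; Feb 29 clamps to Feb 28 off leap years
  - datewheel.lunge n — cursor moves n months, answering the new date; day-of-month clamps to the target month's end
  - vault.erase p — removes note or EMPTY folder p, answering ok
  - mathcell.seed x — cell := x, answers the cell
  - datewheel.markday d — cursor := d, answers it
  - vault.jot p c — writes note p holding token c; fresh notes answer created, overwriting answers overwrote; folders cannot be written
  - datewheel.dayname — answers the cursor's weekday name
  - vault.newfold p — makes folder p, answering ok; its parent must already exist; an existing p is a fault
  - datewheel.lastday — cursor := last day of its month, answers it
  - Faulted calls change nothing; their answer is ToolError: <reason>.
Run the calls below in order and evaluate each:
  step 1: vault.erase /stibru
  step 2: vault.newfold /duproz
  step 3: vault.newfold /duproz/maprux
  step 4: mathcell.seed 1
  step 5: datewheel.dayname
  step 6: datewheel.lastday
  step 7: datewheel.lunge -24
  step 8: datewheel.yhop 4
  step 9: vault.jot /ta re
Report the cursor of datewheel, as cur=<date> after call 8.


~$ vault.erase /stibru
= ok
~$ vault.newfold /duproz
= ok
~$ vault.newfold /duproz/maprux
= ok
~$ mathcell.seed 1
= 1
~$ datewheel.dayname
= Tuesday
~$ datewheel.lastday
= 1974-10-31
~$ datewheel.lunge -24
= 1972-10-31
~$ datewheel.yhop 4
= 1976-10-31
~$ vault.jot /ta re
= overwrote

Answer: cur=1976-10-31


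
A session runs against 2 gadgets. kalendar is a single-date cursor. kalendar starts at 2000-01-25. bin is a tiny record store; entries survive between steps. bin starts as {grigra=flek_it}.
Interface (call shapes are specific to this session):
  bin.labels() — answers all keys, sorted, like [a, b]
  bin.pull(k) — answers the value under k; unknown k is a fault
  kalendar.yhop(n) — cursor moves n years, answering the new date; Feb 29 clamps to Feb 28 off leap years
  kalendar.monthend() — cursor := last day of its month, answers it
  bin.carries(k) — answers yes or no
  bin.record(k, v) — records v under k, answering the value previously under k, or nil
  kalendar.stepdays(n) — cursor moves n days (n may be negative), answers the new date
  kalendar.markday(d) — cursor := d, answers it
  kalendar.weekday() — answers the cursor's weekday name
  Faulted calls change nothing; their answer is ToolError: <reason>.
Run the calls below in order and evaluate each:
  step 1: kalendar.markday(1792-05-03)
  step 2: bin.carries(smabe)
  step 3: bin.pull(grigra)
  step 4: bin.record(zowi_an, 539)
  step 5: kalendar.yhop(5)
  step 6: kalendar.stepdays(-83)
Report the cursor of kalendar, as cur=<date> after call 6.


Answer: cur=1797-02-09

Derivation:
[in] kalendar.markday d=1792-05-03
= 1792-05-03
[in] bin.carries k=smabe
= no
[in] bin.pull k=grigra
= flek_it
[in] bin.record k=zowi_an v=539
= nil
[in] kalendar.yhop n=5
= 1797-05-03
[in] kalendar.stepdays n=-83
= 1797-02-09


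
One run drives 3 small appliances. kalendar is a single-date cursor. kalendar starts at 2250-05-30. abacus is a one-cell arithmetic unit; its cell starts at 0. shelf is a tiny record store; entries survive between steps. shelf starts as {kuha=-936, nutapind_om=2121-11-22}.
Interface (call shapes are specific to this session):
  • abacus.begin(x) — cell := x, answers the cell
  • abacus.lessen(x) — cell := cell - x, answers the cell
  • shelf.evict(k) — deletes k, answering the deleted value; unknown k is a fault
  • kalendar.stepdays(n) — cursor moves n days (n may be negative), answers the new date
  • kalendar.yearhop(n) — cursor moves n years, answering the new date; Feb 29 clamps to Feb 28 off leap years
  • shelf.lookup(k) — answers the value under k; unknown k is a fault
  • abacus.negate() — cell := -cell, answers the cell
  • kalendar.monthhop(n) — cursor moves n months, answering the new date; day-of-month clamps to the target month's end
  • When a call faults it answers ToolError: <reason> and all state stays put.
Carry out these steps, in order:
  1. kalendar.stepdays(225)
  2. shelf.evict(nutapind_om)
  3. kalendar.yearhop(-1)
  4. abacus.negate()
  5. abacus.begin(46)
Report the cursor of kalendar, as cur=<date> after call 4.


Answer: cur=2250-01-10

Derivation:
Do: kalendar.stepdays[n→225]
See: 2251-01-10
Do: shelf.evict[k→nutapind_om]
See: 2121-11-22
Do: kalendar.yearhop[n→-1]
See: 2250-01-10
Do: abacus.negate[]
See: 0
Do: abacus.begin[x→46]
See: 46


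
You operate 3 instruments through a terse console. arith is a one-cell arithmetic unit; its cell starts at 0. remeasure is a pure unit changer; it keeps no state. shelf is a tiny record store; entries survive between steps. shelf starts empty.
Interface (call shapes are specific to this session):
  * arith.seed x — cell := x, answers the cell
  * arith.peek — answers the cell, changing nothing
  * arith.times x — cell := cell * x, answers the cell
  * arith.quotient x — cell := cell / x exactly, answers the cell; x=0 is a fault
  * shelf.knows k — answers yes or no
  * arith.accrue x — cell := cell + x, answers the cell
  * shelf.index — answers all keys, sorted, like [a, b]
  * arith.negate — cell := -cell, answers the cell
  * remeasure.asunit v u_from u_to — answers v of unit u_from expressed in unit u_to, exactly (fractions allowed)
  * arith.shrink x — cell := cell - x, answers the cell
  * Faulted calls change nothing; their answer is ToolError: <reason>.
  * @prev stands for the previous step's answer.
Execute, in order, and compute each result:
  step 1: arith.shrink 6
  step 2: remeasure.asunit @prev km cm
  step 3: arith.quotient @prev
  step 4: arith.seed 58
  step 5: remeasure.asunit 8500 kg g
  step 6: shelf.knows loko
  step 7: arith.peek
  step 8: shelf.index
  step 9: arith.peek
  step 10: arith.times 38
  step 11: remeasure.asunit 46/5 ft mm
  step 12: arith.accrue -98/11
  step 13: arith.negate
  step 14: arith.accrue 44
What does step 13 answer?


# arith.shrink(x: 6) == -6
# remeasure.asunit(v: @prev, u_from: km, u_to: cm) == -600000
# arith.quotient(x: @prev) == 1/100000
# arith.seed(x: 58) == 58
# remeasure.asunit(v: 8500, u_from: kg, u_to: g) == 8500000
# shelf.knows(k: loko) == no
# arith.peek() == 58
# shelf.index() == []
# arith.peek() == 58
# arith.times(x: 38) == 2204
# remeasure.asunit(v: 46/5, u_from: ft, u_to: mm) == 70104/25
# arith.accrue(x: -98/11) == 24146/11
# arith.negate() == -24146/11
# arith.accrue(x: 44) == -23662/11

Answer: -24146/11


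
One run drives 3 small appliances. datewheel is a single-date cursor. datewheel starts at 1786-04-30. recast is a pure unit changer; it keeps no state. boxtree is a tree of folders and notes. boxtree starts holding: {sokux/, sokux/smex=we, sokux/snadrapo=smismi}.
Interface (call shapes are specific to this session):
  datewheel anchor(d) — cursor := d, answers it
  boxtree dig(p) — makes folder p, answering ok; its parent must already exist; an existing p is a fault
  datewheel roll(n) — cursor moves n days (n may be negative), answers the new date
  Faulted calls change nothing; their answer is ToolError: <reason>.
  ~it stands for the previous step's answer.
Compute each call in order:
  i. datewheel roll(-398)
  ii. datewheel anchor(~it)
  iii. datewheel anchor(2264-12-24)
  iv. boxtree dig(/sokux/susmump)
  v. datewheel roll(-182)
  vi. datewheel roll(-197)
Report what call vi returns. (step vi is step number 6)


Answer: 2263-12-11

Derivation:
-- 1. datewheel roll(n=-398) == 1785-03-28
-- 2. datewheel anchor(d=~it) == 1785-03-28
-- 3. datewheel anchor(d=2264-12-24) == 2264-12-24
-- 4. boxtree dig(p=/sokux/susmump) == ok
-- 5. datewheel roll(n=-182) == 2264-06-25
-- 6. datewheel roll(n=-197) == 2263-12-11


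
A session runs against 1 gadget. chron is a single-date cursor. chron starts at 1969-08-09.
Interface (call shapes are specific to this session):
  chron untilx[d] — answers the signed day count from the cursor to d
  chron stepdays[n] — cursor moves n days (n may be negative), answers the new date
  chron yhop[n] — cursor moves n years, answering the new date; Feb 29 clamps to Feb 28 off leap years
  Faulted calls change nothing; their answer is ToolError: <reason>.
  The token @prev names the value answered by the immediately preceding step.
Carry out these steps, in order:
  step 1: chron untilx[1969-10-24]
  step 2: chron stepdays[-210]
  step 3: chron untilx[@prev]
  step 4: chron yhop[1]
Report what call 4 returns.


Next I call chron untilx with d='1969-10-24': 76.
I use chron stepdays with n='-210', yielding 1969-01-11.
Calling chron untilx with d='@prev': 0.
I try chron yhop with n='1': 1970-01-11.

Answer: 1970-01-11


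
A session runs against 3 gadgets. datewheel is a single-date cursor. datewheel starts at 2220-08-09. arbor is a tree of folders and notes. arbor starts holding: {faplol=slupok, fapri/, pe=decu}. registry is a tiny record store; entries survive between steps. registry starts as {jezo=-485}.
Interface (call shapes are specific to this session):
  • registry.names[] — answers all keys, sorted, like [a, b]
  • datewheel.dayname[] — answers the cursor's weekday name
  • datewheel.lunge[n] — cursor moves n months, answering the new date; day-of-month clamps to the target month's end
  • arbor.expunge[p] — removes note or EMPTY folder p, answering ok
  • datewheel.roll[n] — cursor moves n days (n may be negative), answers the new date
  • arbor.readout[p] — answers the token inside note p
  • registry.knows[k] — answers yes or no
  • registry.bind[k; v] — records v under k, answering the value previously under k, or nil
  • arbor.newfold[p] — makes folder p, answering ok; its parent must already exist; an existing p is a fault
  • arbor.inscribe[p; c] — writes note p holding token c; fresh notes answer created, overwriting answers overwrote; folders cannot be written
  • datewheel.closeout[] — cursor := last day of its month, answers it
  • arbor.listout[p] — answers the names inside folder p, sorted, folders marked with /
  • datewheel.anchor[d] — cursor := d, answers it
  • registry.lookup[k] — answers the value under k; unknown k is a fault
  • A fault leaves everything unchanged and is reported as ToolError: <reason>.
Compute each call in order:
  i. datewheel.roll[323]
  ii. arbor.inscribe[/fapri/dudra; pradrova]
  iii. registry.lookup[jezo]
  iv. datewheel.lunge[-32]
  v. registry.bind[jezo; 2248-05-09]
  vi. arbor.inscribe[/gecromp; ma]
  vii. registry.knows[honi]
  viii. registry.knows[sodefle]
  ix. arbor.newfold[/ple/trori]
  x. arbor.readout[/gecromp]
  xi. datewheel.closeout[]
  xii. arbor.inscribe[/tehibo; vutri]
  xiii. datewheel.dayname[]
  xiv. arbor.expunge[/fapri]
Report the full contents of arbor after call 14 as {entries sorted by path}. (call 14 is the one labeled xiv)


>> roll(n='323')
<< 2221-06-28
>> inscribe(p='/fapri/dudra', c='pradrova')
<< created
>> lookup(k='jezo')
<< -485
>> lunge(n='-32')
<< 2218-10-28
>> bind(k='jezo', v='2248-05-09')
<< -485
>> inscribe(p='/gecromp', c='ma')
<< created
>> knows(k='honi')
<< no
>> knows(k='sodefle')
<< no
>> newfold(p='/ple/trori')
<< ToolError: no parent
>> readout(p='/gecromp')
<< ma
>> closeout()
<< 2218-10-31
>> inscribe(p='/tehibo', c='vutri')
<< created
>> dayname()
<< Saturday
>> expunge(p='/fapri')
<< ToolError: not empty

Answer: {faplol=slupok, fapri/, fapri/dudra=pradrova, gecromp=ma, pe=decu, tehibo=vutri}


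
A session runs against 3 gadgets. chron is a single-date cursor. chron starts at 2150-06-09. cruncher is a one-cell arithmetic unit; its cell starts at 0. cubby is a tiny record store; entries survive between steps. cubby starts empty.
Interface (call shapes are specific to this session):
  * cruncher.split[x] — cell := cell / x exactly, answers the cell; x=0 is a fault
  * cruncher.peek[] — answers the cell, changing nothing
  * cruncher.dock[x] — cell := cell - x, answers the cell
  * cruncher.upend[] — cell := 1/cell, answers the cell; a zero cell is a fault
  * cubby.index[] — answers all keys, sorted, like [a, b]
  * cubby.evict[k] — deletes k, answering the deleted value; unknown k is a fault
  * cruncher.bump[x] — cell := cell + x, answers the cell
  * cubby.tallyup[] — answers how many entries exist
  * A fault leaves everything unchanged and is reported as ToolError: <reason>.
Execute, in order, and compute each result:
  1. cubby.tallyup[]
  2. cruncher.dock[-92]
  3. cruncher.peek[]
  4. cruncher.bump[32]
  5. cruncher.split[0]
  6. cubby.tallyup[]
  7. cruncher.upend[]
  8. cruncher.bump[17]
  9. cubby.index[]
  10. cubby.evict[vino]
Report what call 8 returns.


# cubby.tallyup() => 0
# cruncher.dock(x='-92') => 92
# cruncher.peek() => 92
# cruncher.bump(x='32') => 124
# cruncher.split(x='0') => ToolError: division by zero
# cubby.tallyup() => 0
# cruncher.upend() => 1/124
# cruncher.bump(x='17') => 2109/124
# cubby.index() => []
# cubby.evict(k='vino') => ToolError: no such key vino

Answer: 2109/124


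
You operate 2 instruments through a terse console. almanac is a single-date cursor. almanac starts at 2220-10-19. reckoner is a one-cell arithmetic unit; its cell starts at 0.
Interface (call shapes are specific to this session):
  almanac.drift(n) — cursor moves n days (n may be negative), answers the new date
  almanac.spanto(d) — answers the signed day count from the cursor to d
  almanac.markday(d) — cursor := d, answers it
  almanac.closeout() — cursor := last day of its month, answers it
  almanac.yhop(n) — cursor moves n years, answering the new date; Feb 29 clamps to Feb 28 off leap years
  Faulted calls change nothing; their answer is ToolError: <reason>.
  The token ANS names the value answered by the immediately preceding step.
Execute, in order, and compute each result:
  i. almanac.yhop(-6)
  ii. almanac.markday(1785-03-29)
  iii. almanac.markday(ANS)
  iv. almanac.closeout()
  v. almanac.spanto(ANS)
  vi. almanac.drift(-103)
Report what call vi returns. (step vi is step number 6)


Answer: 1784-12-18

Derivation:
→ almanac.yhop(n→-6)
← 2214-10-19
→ almanac.markday(d→1785-03-29)
← 1785-03-29
→ almanac.markday(d→ANS)
← 1785-03-29
→ almanac.closeout()
← 1785-03-31
→ almanac.spanto(d→ANS)
← 0
→ almanac.drift(n→-103)
← 1784-12-18


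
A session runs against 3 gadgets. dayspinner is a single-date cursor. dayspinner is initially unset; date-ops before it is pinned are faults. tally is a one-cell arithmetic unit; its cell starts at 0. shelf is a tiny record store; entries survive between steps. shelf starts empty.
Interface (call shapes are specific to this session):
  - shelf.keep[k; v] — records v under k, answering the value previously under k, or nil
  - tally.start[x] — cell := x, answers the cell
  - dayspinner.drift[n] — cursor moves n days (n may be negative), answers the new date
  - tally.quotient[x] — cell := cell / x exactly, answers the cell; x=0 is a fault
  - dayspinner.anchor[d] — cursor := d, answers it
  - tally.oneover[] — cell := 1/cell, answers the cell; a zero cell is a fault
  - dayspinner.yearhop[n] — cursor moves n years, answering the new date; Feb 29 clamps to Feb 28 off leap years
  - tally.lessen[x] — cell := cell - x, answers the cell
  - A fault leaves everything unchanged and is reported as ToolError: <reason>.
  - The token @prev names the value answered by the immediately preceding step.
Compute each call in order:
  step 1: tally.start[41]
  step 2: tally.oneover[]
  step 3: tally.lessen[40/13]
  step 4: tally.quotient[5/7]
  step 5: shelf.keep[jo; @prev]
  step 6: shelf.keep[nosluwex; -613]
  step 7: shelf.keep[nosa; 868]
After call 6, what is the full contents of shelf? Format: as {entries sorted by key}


Invoking tally.start using x=41, and observe 41.
I run tally.oneover, giving 1/41.
I invoke tally.lessen using x=40/13: -1627/533.
Using tally.quotient using x=5/7, and see -11389/2665.
Then shelf.keep using k=jo, v=@prev, and see nil.
Now I run shelf.keep using k=nosluwex, v=-613, and observe nil.
Using shelf.keep using k=nosa, v=868, which returns nil.

Answer: {jo=-11389/2665, nosluwex=-613}


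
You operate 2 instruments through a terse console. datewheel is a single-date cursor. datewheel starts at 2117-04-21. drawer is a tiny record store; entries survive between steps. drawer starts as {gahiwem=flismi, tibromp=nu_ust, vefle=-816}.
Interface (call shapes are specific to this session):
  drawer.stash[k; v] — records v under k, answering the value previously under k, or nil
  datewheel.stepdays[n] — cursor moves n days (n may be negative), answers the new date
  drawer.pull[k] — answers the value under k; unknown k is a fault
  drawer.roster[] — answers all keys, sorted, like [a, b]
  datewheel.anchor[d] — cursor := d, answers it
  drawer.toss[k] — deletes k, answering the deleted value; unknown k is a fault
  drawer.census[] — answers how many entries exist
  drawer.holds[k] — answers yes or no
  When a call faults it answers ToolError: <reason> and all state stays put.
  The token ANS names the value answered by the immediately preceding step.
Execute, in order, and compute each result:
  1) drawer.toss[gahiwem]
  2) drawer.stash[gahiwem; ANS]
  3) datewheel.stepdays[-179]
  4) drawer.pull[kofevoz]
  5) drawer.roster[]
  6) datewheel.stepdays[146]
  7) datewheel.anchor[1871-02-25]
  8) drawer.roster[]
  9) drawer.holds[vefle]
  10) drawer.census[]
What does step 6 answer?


% drawer.toss(gahiwem) == flismi
% drawer.stash(gahiwem, ANS) == nil
% datewheel.stepdays(-179) == 2116-10-24
% drawer.pull(kofevoz) == ToolError: no such key kofevoz
% drawer.roster() == [gahiwem, tibromp, vefle]
% datewheel.stepdays(146) == 2117-03-19
% datewheel.anchor(1871-02-25) == 1871-02-25
% drawer.roster() == [gahiwem, tibromp, vefle]
% drawer.holds(vefle) == yes
% drawer.census() == 3

Answer: 2117-03-19


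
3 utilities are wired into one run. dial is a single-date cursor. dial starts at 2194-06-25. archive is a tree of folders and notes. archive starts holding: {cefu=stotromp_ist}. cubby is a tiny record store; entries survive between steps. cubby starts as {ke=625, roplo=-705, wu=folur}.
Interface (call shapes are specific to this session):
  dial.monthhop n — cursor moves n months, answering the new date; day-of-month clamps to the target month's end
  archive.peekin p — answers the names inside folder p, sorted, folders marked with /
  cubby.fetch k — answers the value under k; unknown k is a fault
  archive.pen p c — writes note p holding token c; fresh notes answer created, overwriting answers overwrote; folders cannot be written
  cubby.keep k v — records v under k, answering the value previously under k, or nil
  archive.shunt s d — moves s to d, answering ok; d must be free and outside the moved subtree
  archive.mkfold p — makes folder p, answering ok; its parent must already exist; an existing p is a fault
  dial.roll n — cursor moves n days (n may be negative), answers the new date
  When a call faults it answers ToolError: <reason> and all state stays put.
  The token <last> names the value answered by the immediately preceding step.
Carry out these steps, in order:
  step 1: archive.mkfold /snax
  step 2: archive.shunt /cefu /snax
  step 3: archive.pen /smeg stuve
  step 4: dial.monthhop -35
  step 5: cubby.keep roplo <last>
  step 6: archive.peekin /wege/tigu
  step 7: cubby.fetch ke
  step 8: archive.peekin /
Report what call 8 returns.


Act: archive.mkfold[p: /snax]
Obs: ok
Act: archive.shunt[s: /cefu; d: /snax]
Obs: ToolError: exists
Act: archive.pen[p: /smeg; c: stuve]
Obs: created
Act: dial.monthhop[n: -35]
Obs: 2191-07-25
Act: cubby.keep[k: roplo; v: <last>]
Obs: -705
Act: archive.peekin[p: /wege/tigu]
Obs: ToolError: not found
Act: cubby.fetch[k: ke]
Obs: 625
Act: archive.peekin[p: /]
Obs: [cefu, smeg, snax/]

Answer: [cefu, smeg, snax/]


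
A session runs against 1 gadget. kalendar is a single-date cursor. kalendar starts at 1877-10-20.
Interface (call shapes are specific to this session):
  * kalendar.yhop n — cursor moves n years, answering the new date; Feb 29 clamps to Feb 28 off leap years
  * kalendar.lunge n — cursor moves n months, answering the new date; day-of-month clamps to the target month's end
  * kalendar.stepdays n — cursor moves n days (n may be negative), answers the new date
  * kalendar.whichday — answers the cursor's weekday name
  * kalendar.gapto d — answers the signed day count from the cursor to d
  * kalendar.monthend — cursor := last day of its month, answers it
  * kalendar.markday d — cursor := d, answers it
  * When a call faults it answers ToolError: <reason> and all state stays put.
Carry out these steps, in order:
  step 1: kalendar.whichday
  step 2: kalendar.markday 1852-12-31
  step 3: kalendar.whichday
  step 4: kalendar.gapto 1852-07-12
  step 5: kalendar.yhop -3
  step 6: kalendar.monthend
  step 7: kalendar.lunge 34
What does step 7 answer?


# kalendar.whichday() : Saturday
# kalendar.markday(d: 1852-12-31) : 1852-12-31
# kalendar.whichday() : Friday
# kalendar.gapto(d: 1852-07-12) : -172
# kalendar.yhop(n: -3) : 1849-12-31
# kalendar.monthend() : 1849-12-31
# kalendar.lunge(n: 34) : 1852-10-31

Answer: 1852-10-31


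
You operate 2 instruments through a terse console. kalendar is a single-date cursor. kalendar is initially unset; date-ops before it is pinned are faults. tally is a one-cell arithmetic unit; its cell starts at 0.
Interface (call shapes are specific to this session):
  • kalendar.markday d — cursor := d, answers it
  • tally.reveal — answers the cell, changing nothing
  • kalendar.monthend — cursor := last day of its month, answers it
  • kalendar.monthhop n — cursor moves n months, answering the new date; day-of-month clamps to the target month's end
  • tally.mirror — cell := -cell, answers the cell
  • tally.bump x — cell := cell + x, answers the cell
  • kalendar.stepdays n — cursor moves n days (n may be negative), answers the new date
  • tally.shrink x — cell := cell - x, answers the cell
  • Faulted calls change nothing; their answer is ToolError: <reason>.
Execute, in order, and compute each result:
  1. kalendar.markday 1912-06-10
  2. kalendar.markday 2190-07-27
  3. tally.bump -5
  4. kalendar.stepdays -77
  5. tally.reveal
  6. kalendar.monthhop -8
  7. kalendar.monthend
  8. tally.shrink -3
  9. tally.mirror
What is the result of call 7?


-- markday(1912-06-10) -> 1912-06-10
-- markday(2190-07-27) -> 2190-07-27
-- bump(-5) -> -5
-- stepdays(-77) -> 2190-05-11
-- reveal() -> -5
-- monthhop(-8) -> 2189-09-11
-- monthend() -> 2189-09-30
-- shrink(-3) -> -2
-- mirror() -> 2

Answer: 2189-09-30


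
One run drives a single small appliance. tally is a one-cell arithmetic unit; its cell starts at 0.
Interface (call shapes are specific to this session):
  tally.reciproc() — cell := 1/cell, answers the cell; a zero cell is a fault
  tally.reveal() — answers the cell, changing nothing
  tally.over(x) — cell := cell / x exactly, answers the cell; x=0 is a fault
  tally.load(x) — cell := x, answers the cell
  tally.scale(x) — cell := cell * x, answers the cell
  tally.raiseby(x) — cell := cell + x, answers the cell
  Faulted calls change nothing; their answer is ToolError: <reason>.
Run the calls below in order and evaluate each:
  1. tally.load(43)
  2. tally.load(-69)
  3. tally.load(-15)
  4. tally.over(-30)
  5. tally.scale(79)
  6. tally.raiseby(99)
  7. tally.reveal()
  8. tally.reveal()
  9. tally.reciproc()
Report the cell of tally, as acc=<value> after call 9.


Calling tally.load passing x→43, → 43.
Then tally.load passing x→-69, — result: -69.
I use tally.load passing x→-15, giving -15.
Then tally.over passing x→-30, giving 1/2.
Calling tally.scale passing x→79: 79/2.
I invoke tally.raiseby passing x→99, — result: 277/2.
Then tally.reveal(), — result: 277/2.
I try tally.reveal(), and see 277/2.
Calling tally.reciproc(): 2/277.

Answer: acc=2/277


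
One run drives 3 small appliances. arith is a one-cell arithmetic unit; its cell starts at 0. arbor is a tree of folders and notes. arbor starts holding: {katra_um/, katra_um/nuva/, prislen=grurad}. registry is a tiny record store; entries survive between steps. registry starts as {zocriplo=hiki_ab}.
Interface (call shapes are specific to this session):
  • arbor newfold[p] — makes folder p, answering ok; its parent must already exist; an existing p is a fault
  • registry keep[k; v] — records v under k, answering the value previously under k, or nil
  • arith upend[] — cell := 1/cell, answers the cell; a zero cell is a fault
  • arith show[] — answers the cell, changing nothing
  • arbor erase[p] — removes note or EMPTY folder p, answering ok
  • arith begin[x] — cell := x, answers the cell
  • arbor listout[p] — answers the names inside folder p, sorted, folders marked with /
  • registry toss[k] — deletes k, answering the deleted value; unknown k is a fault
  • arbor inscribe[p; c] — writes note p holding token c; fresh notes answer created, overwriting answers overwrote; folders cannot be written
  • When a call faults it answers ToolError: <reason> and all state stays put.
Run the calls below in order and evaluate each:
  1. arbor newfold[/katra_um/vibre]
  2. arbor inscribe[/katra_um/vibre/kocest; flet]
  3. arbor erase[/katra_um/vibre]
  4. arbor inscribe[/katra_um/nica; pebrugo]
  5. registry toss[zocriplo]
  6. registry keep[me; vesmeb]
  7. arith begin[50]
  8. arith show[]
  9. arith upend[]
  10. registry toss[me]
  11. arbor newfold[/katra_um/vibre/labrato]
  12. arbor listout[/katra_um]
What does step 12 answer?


Answer: [nica, nuva/, vibre/]

Derivation:
[in] arbor newfold p→/katra_um/vibre
  ok
[in] arbor inscribe p→/katra_um/vibre/kocest c→flet
  created
[in] arbor erase p→/katra_um/vibre
  ToolError: not empty
[in] arbor inscribe p→/katra_um/nica c→pebrugo
  created
[in] registry toss k→zocriplo
  hiki_ab
[in] registry keep k→me v→vesmeb
  nil
[in] arith begin x→50
  50
[in] arith show
  50
[in] arith upend
  1/50
[in] registry toss k→me
  vesmeb
[in] arbor newfold p→/katra_um/vibre/labrato
  ok
[in] arbor listout p→/katra_um
  [nica, nuva/, vibre/]


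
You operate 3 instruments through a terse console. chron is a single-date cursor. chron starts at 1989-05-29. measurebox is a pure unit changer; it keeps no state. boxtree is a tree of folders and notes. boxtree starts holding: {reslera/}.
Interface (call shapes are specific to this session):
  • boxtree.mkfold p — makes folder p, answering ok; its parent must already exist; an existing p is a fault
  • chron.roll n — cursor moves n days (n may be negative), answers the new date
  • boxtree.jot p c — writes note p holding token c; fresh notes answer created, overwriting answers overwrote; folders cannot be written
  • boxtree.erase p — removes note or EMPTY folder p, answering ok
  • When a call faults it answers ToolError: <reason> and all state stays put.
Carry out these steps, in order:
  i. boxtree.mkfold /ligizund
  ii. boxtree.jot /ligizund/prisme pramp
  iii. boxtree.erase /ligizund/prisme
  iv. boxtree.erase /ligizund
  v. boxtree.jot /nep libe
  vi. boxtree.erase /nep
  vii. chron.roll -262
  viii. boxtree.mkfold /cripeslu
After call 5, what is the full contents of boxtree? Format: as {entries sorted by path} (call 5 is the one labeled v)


Answer: {nep=libe, reslera/}

Derivation:
// mkfold(p: /ligizund) -> ok
// jot(p: /ligizund/prisme, c: pramp) -> created
// erase(p: /ligizund/prisme) -> ok
// erase(p: /ligizund) -> ok
// jot(p: /nep, c: libe) -> created
// erase(p: /nep) -> ok
// roll(n: -262) -> 1988-09-09
// mkfold(p: /cripeslu) -> ok


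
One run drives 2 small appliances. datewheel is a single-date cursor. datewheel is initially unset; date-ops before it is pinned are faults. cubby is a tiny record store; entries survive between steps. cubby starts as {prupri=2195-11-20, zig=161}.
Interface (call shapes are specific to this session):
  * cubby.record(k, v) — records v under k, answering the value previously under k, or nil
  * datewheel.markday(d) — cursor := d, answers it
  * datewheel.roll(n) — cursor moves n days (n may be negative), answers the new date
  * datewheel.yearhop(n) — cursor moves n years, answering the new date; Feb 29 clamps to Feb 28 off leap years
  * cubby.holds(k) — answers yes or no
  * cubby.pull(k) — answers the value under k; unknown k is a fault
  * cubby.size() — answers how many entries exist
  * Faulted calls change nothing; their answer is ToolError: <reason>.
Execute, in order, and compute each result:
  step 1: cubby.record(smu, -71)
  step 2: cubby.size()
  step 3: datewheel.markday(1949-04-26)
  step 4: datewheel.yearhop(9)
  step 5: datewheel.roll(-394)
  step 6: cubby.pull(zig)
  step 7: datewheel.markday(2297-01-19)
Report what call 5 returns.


Answer: 1957-03-28

Derivation:
Act: cubby.record[k→smu; v→-71]
Obs: nil
Act: cubby.size[]
Obs: 3
Act: datewheel.markday[d→1949-04-26]
Obs: 1949-04-26
Act: datewheel.yearhop[n→9]
Obs: 1958-04-26
Act: datewheel.roll[n→-394]
Obs: 1957-03-28
Act: cubby.pull[k→zig]
Obs: 161
Act: datewheel.markday[d→2297-01-19]
Obs: 2297-01-19


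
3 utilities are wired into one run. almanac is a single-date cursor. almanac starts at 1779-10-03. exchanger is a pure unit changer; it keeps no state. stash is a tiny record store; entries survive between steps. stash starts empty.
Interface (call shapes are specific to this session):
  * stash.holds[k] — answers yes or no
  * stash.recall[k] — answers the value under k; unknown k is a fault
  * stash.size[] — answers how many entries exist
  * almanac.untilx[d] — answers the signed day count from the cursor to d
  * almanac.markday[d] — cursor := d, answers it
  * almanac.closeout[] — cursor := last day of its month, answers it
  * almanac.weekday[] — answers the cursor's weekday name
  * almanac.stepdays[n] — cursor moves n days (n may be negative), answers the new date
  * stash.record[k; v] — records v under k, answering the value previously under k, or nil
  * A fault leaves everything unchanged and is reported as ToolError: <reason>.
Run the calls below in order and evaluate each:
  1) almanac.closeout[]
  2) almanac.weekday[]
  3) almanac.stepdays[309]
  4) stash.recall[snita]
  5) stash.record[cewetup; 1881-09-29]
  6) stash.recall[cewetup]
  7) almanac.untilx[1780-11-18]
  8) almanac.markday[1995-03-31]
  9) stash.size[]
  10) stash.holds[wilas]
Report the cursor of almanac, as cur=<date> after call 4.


Answer: cur=1780-09-04

Derivation:
Do: almanac.closeout[]
See: 1779-10-31
Do: almanac.weekday[]
See: Sunday
Do: almanac.stepdays[n→309]
See: 1780-09-04
Do: stash.recall[k→snita]
See: ToolError: no such key snita
Do: stash.record[k→cewetup; v→1881-09-29]
See: nil
Do: stash.recall[k→cewetup]
See: 1881-09-29
Do: almanac.untilx[d→1780-11-18]
See: 75
Do: almanac.markday[d→1995-03-31]
See: 1995-03-31
Do: stash.size[]
See: 1
Do: stash.holds[k→wilas]
See: no


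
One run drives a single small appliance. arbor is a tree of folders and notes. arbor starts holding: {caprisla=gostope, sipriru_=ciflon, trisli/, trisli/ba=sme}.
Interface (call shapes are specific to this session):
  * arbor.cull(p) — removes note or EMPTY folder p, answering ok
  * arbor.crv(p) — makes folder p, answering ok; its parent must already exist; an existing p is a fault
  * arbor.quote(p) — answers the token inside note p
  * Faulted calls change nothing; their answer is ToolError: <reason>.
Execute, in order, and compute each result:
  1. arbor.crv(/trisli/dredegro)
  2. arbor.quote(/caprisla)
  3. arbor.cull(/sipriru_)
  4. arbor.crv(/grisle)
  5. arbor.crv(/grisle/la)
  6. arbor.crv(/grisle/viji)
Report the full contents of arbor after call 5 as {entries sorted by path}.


// arbor.crv(/trisli/dredegro) => ok
// arbor.quote(/caprisla) => gostope
// arbor.cull(/sipriru_) => ok
// arbor.crv(/grisle) => ok
// arbor.crv(/grisle/la) => ok
// arbor.crv(/grisle/viji) => ok

Answer: {caprisla=gostope, grisle/, grisle/la/, trisli/, trisli/ba=sme, trisli/dredegro/}
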